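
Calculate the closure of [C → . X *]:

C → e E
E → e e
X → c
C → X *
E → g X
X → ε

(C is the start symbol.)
{ [C → . X *], [X → . c], [X → .] }

Start with: [C → . X *]
  [C → . X *] has the dot before X: add [X → . c], [X → .]
No further items can be added.

CLOSURE = { [C → . X *], [X → . c], [X → .] }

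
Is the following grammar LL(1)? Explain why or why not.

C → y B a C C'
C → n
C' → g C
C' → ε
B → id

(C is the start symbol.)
No. Predict set conflict for C': { 'g' }

A grammar is LL(1) if for each non-terminal N with multiple productions, the predict sets of those productions are pairwise disjoint, where PREDICT(N → α) = (FIRST(α) \ {ε}) ∪ (FOLLOW(N) if α ⇒* ε).

Relevant sets:
  FOLLOW(C') = { $, 'g' }

For C:
  PREDICT(C → y B a C C') = { 'y' }
  PREDICT(C → n) = { 'n' }
For C':
  PREDICT(C' → g C) = { 'g' }
  PREDICT(C' → ε) = { $, 'g' }
B has a single production, so nothing to check there.

Conflict found: Predict set conflict for C': { 'g' }
The grammar is NOT LL(1).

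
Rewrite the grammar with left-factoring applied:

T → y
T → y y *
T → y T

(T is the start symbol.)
Left-factoring transforms A → αβ₁ | αβ₂ into A → αA' and A' → β₁ | β₂
(α is the longest common prefix among the alternatives). Repeat until
no nonterminal has two alternatives with a common prefix.

Round 1: T has alternatives sharing prefix 'y'. Introduce T': T → y T'
  Add: T' → ε
  Add: T' → y *
  Add: T' → T

No remaining common prefixes — done.

Resulting grammar:
T → y T'
T' → ε
T' → y *
T' → T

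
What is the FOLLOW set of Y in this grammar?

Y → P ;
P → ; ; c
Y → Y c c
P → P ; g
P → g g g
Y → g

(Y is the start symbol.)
Y is the start symbol, so $ ∈ FOLLOW(Y).
In Y → Y c c: Y is followed by c c, add FIRST(c c) \ {ε} = { 'c' }

Taking the union: FOLLOW(Y) = { $, 'c' }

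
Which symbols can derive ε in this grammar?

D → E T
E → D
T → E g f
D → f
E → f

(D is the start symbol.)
None

A non-terminal is nullable if it can derive ε (the empty string): either it has an ε-production, or it has a production whose right-hand side consists entirely of nullable non-terminals.

There are no ε-productions, so no non-terminal can derive ε.
No non-terminals are nullable.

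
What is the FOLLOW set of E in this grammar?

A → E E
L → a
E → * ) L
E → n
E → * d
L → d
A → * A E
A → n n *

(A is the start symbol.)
{ $, '*', 'n' }

To compute FOLLOW(E), find every occurrence of E on a right-hand side N → α E β: add FIRST(β) \ {ε}, and if β is empty or nullable also add FOLLOW(N). Iterate to a fixed point.

In A → E E: E is followed by E, add FIRST(E) \ {ε} = { '*', 'n' }
In A → E E: E is at the end, add FOLLOW(A)
In A → * A E: E is at the end, add FOLLOW(A)

The FOLLOW sets referred to above (computed the same way, to a fixed point):
  FOLLOW(A) = { $, '*', 'n' }

Taking the union: FOLLOW(E) = { $, '*', 'n' }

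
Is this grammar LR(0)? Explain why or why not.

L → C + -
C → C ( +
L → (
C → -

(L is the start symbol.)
Yes, the grammar is LR(0)

A grammar is LR(0) if no state in the canonical LR(0) collection has:
  - both a shift item (dot before a terminal) and a complete item (shift-reduce conflict), or
  - two or more complete items (reduce-reduce conflict; the accept item [L' → L .] counts as a complete item here).

Augment with L' → L and build the canonical LR(0) collection (I0 = CLOSURE({[L' → . L]}), then GOTO on every symbol after a dot until no new states appear). It has 9 states:
  I0: { [C → . -], [C → . C ( +], [L → . (], [L → . C + -], [L' → . L] }  — shift
  I1: { [L → ( .] }  — reduce
  I2: { [C → - .] }  — reduce
  I3: { [C → C . ( +], [L → C . + -] }  — shift
  I4: { [L' → L .] }  — accept
  I5: { [C → C ( . +] }  — shift
  I6: { [L → C + . -] }  — shift
  I7: { [L → C + - .] }  — reduce
  I8: { [C → C ( + .] }  — reduce

Every state is either a pure shift/goto state or contains exactly one complete item and nothing to shift — no conflicts. The grammar is LR(0).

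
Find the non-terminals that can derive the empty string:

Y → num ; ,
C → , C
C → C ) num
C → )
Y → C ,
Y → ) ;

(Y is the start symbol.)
A non-terminal is nullable if it can derive ε (the empty string): either it has an ε-production, or it has a production whose right-hand side consists entirely of nullable non-terminals.

There are no ε-productions, so no non-terminal can derive ε.
No non-terminals are nullable.

Answer: None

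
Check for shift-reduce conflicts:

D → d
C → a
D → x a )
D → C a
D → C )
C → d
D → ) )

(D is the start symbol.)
A shift-reduce conflict occurs when an LR(0) state has both:
  - a complete (reduce) item [A → α .] (dot at the end), and
  - a shift item [B → β . c γ] (dot before a terminal).

Augment with D' → D and build the canonical LR(0) collection (I0 = CLOSURE({[D' → . D]}), then GOTO on every symbol after a dot until no new states appear). It has 12 states:
  I0: { [C → . a], [C → . d], [D → . ) )], [D → . C )], [D → . C a], [D → . d], [D → . x a )], [D' → . D] }  — shift
  I1: { [D → ) . )] }  — shift
  I2: { [D → C . )], [D → C . a] }  — shift
  I3: { [D' → D .] }  — accept
  I4: { [C → a .] }  — reduce
  I5: { [C → d .], [D → d .] }  — 2 reduces
  I6: { [D → x . a )] }  — shift
  I7: { [D → x a . )] }  — shift
  I8: { [D → x a ) .] }  — reduce
  I9: { [D → C ) .] }  — reduce
  I10: { [D → C a .] }  — reduce
  I11: { [D → ) ) .] }  — reduce

No state contains both a complete item and a shift item.

Answer: No shift-reduce conflicts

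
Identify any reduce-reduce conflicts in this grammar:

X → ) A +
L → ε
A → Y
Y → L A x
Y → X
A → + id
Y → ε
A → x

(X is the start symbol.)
A reduce-reduce conflict occurs when an LR(0) state has two complete items [A → α .] and [B → β .] — both call for a reduction, and with no lookahead the parser cannot choose between them.

Augment with X' → X and build the canonical LR(0) collection (I0 = CLOSURE({[X' → . X]}), then GOTO on every symbol after a dot until no new states appear). It has 13 states:
  I0: { [X → . ) A +], [X' → . X] }  — shift
  I1: { [A → . + id], [A → . Y], [A → . x], [L → .], [X → ) . A +], [X → . ) A +], [Y → . L A x], [Y → . X], [Y → .] }  — shift, 2 reduces
  I2: { [X' → X .] }  — accept
  I3: { [A → + . id] }  — shift
  I4: { [X → ) A . +] }  — shift
  I5: { [A → . + id], [A → . Y], [A → . x], [L → .], [X → . ) A +], [Y → . L A x], [Y → . X], [Y → .], [Y → L . A x] }  — shift, 2 reduces
  I6: { [Y → X .] }  — reduce
  I7: { [A → Y .] }  — reduce
  I8: { [A → x .] }  — reduce
  I9: { [Y → L A . x] }  — shift
  I10: { [Y → L A x .] }  — reduce
  I11: { [X → ) A + .] }  — reduce
  I12: { [A → + id .] }  — reduce

I1 contains complete items [L → .], [Y → .] — reduce-reduce conflict.
I5 contains complete items [L → .], [Y → .] — reduce-reduce conflict.

Answer: Yes — I1: [L → .] vs [Y → .]; I5: [L → .] vs [Y → .]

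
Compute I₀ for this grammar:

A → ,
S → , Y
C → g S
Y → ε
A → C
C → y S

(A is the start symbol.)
First, augment the grammar with A' → A
I₀ = CLOSURE({ [A' → . A] }):
  [A' → . A] has the dot before A: add [A → . ,], [A → . C]
  [A → . C] has the dot before C: add [C → . g S], [C → . y S]
No further items can be added.

I₀ = { [A → . ,], [A → . C], [A' → . A], [C → . g S], [C → . y S] }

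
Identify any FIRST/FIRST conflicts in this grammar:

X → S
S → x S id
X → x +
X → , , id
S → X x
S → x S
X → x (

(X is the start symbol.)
FIRST sets of the non-terminals at (or reachable through a nullable prefix from) the front of some alternative:
  FIRST(S) = { ',', 'x' }
  FIRST(X) = { ',', 'x' }

Productions for X:
  X → S: FIRST = { ',', 'x' }
  X → x +: FIRST = { 'x' }
  X → , , id: FIRST = { ',' }
  X → x (: FIRST = { 'x' }
Productions for S:
  S → x S id: FIRST = { 'x' }
  S → X x: FIRST = { ',', 'x' }
  S → x S: FIRST = { 'x' }

Conflict for X: X → S and X → x +
  Overlap: { 'x' }
Conflict for X: X → S and X → , , id
  Overlap: { ',' }
Conflict for X: X → S and X → x (
  Overlap: { 'x' }
Conflict for X: X → x + and X → x (
  Overlap: { 'x' }
Conflict for S: S → x S id and S → X x
  Overlap: { 'x' }
Conflict for S: S → x S id and S → x S
  Overlap: { 'x' }
Conflict for S: S → X x and S → x S
  Overlap: { 'x' }

Answer: Yes. X → S / X → x '+' on { 'x' }; X → S / X → ',' ',' id on { ',' }; X → S / X → x '(' on { 'x' }; X → x '+' / X → x '(' on { 'x' }; S → x S id / S → X x on { 'x' }; S → x S id / S → x S on { 'x' }; S → X x / S → x S on { 'x' }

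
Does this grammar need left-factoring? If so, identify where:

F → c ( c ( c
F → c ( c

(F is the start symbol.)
Yes, F has productions with common prefix 'c ( c'

Left-factoring is needed when two productions for the same non-terminal
share a common prefix on the right-hand side.

Productions for F:
  F → c ( c ( c
  F → c ( c

Found common prefix 'c ( c' in productions for F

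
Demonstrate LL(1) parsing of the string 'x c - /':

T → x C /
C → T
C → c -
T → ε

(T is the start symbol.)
Stack is shown with the top on the left.

Stack    Input      Action
--------------------------
T $      x c - / $  output T → x C /
x C / $  x c - / $  match 'x'
C / $    c - / $    output C → c -
c - / $  c - / $    match 'c'
- / $    - / $      match '-'
/ $      / $        match '/'
$        $          accept

The string is accepted.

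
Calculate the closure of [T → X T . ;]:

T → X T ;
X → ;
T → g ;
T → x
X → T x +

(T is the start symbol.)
{ [T → X T . ;] }

Start with: [T → X T . ;]
The dot precedes the terminal ';', so nothing is added.

CLOSURE = { [T → X T . ;] }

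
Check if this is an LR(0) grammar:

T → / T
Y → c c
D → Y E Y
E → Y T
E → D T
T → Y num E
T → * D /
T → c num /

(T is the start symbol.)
Augment with T' → T and build the canonical LR(0) collection (I0 = CLOSURE({[T' → . T]}), then GOTO on every symbol after a dot until no new states appear). It has 23 states:
  I0: { [T → . * D /], [T → . / T], [T → . Y num E], [T → . c num /], [T' → . T], [Y → . c c] }  — shift
  I1: { [D → . Y E Y], [T → * . D /], [Y → . c c] }  — shift
  I2: { [T → . * D /], [T → . / T], [T → . Y num E], [T → . c num /], [T → / . T], [Y → . c c] }  — shift
  I3: { [T' → T .] }  — accept
  I4: { [T → Y . num E] }  — shift
  I5: { [T → c . num /], [Y → c . c] }  — shift
  I6: { [Y → c c .] }  — reduce
  I7: { [T → c num . /] }  — shift
  I8: { [T → c num / .] }  — reduce
  I9: { [D → . Y E Y], [E → . D T], [E → . Y T], [T → Y num . E], [Y → . c c] }  — shift
  I10: { [E → D . T], [T → . * D /], [T → . / T], [T → . Y num E], [T → . c num /], [Y → . c c] }  — shift
  I11: { [T → Y num E .] }  — reduce
  I12: { [D → . Y E Y], [D → Y . E Y], [E → . D T], [E → . Y T], [E → Y . T], [T → . * D /], [T → . / T], [T → . Y num E], [T → . c num /], [Y → . c c] }  — shift
  I13: { [Y → c . c] }  — shift
  I14: { [D → Y E . Y], [Y → . c c] }  — shift
  I15: { [E → Y T .] }  — reduce
  I16: { [D → . Y E Y], [D → Y . E Y], [E → . D T], [E → . Y T], [E → Y . T], [T → . * D /], [T → . / T], [T → . Y num E], [T → . c num /], [T → Y . num E], [Y → . c c] }  — shift
  I17: { [D → Y E Y .] }  — reduce
  I18: { [E → D T .] }  — reduce
  I19: { [T → / T .] }  — reduce
  I20: { [T → * D . /] }  — shift
  I21: { [D → . Y E Y], [D → Y . E Y], [E → . D T], [E → . Y T], [Y → . c c] }  — shift
  I22: { [T → * D / .] }  — reduce

Every state is either a pure shift/goto state or contains exactly one complete item and nothing to shift — no conflicts. The grammar is LR(0).

Answer: Yes, the grammar is LR(0)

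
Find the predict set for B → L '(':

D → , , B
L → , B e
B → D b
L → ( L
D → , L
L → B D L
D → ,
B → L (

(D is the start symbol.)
{ '(', ',' }

PREDICT(B → L '(') = (FIRST(RHS) \ {ε}) ∪ (FOLLOW(B) if ε ∈ FIRST(RHS), i.e. RHS ⇒* ε)
FIRST(L) = { '(', ',' }
FIRST(L '(') = { '(', ',' }
ε ∉ FIRST(L '('), so FOLLOW(B) is not added.
PREDICT(B → L '(') = { '(', ',' }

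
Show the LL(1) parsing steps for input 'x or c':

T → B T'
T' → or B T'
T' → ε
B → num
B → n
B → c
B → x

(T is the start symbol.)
LL(1) parsing maintains a stack (initially the start symbol over $) and the input. At each step: if the stack top is a terminal, match it against the current input token; if it is a non-terminal N, replace it with the RHS of M[N, lookahead] (the unique production whose predict set contains the lookahead).

Stack is shown with the top on the left.

Stack      Input     Action
---------------------------
T $        x or c $  output T → B T'
B T' $     x or c $  output B → x
x T' $     x or c $  match 'x'
T' $       or c $    output T' → or B T'
or B T' $  or c $    match 'or'
B T' $     c $       output B → c
c T' $     c $       match 'c'
T' $       $         output T' → ε
$          $         accept

The string is accepted.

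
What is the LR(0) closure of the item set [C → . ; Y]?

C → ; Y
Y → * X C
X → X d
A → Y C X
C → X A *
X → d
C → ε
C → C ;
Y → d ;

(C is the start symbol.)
{ [C → . ; Y] }

Start with: [C → . ; Y]
The dot precedes the terminal ';', so nothing is added.

CLOSURE = { [C → . ; Y] }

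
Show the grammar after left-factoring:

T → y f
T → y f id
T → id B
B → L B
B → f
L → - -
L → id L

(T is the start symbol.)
T → y f T'
T' → ε
T' → id
T → id B
B → L B
B → f
L → - -
L → id L

Left-factoring transforms A → αβ₁ | αβ₂ into A → αA' and A' → β₁ | β₂
(α is the longest common prefix among the alternatives). Repeat until
no nonterminal has two alternatives with a common prefix.

Round 1: T has alternatives sharing prefix 'y f'. Introduce T': T → y f T'
  Add: T' → ε
  Add: T' → id

No remaining common prefixes — done.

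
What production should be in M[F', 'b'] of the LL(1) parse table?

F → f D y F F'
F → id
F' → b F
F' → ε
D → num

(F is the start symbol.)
F' → b F, F' → ε

To find M[F', 'b'], we find productions for F' where 'b' is in the predict set (PREDICT(N → α) = (FIRST(α) \ {ε}) ∪ (FOLLOW(N) if α ⇒* ε)).

Relevant sets:
  FOLLOW(F') = { $, 'b' }

F' → b F: PREDICT = { 'b' }
  'b' is in predict set, so this production goes in M[F', 'b']
F' → ε: PREDICT = { $, 'b' }
  'b' is in predict set, so this production goes in M[F', 'b']

M[F', 'b'] = F' → b F, F' → ε  (a multiply-defined cell — the grammar is not LL(1))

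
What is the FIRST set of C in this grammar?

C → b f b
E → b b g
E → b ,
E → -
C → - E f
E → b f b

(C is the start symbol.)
{ '-', 'b' }

To compute FIRST(C), examine every production with C on the left-hand side, reading each right-hand side left to right until a non-nullable symbol is reached.

From C → b f b:
  - b is a terminal: add 'b' and stop
From C → - E f:
  - '-' is a terminal: add '-' and stop

Collecting: FIRST(C) = { '-', 'b' }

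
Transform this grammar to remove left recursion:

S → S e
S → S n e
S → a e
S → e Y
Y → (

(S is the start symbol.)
S → a e S'
S → e Y S'
S' → e S'
S' → n e S'
S' → ε
Y → (

S is directly left-recursive. The standard transformation for
  A → A α₁ | ... | A α_m | β₁ | ... | β_n
is
  A  → β₁ A' | ... | β_n A'
  A' → α₁ A' | ... | α_m A' | ε

S → a e becomes S → a e S'
S → e Y becomes S → e Y S'
S → S e becomes S' → e S'
S → S n e becomes S' → n e S'
Add S' → ε

Productions for other non-terminals are unchanged:
  Y → (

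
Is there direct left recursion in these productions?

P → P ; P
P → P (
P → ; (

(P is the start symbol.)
Direct left recursion occurs when N → N α for some non-terminal N (the right-hand side begins with the left-hand side itself).

P → P ; P: LEFT RECURSIVE (starts with P)
P → P (: LEFT RECURSIVE (starts with P)
P → ; (: starts with ';'

The grammar has direct left recursion on: P.

Answer: Yes, P is left-recursive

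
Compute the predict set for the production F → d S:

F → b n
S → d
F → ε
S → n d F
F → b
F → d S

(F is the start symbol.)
PREDICT(F → d S) = (FIRST(RHS) \ {ε}) ∪ (FOLLOW(F) if ε ∈ FIRST(RHS), i.e. RHS ⇒* ε)
FIRST(d S) = { 'd' }
ε ∉ FIRST(d S), so FOLLOW(F) is not added.
PREDICT(F → d S) = { 'd' }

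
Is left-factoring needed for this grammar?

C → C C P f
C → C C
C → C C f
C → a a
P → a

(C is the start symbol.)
Yes, C has productions with common prefix 'C C'

Left-factoring is needed when two productions for the same non-terminal
share a common prefix on the right-hand side.

Productions for C:
  C → C C P f
  C → C C
  C → C C f
  C → a a

Found common prefix 'C C' in productions for C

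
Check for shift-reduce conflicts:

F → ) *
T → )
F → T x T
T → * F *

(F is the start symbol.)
A shift-reduce conflict occurs when an LR(0) state has both:
  - a complete (reduce) item [A → α .] (dot at the end), and
  - a shift item [B → β . c γ] (dot before a terminal).

Augment with F' → F and build the canonical LR(0) collection (I0 = CLOSURE({[F' → . F]}), then GOTO on every symbol after a dot until no new states appear). It has 11 states:
  I0: { [F → . ) *], [F → . T x T], [F' → . F], [T → . )], [T → . * F *] }  — shift
  I1: { [F → ) . *], [T → ) .] }  — shift, reduce
  I2: { [F → . ) *], [F → . T x T], [T → * . F *], [T → . )], [T → . * F *] }  — shift
  I3: { [F' → F .] }  — accept
  I4: { [F → T . x T] }  — shift
  I5: { [F → T x . T], [T → . )], [T → . * F *] }  — shift
  I6: { [T → ) .] }  — reduce
  I7: { [F → T x T .] }  — reduce
  I8: { [T → * F . *] }  — shift
  I9: { [T → * F * .] }  — reduce
  I10: { [F → ) * .] }  — reduce

I1 contains reduce item [T → ) .] and shift item [F → ) . *] — shift-reduce conflict.

Answer: Yes — I1: [T → ) .] vs [F → ) . *]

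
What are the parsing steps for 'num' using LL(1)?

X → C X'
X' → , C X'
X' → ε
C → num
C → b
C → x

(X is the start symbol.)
LL(1) parsing maintains a stack (initially the start symbol over $) and the input. At each step: if the stack top is a terminal, match it against the current input token; if it is a non-terminal N, replace it with the RHS of M[N, lookahead] (the unique production whose predict set contains the lookahead).

Stack is shown with the top on the left.

Stack     Input  Action
-----------------------
X $       num $  output X → C X'
C X' $    num $  output C → num
num X' $  num $  match 'num'
X' $      $      output X' → ε
$         $      accept

The string is accepted.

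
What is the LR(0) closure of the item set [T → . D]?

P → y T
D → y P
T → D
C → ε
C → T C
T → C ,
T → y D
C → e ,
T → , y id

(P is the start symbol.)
{ [D → . y P], [T → . D] }

To compute CLOSURE, for each item [A → α.Bβ] where B is a non-terminal, add [B → .γ] for all productions B → γ; repeat for the newly added items until nothing changes.

Start with: [T → . D]
  [T → . D] has the dot before D: add [D → . y P]
No further items can be added.

CLOSURE = { [D → . y P], [T → . D] }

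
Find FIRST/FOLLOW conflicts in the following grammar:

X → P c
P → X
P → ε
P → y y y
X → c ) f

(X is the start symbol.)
A FIRST/FOLLOW conflict occurs when a non-terminal N has a nullable alternative N → β (β ⇒* ε) and another alternative N → α with FIRST(α) ∩ FOLLOW(N) ≠ ∅: on such a lookahead the parser cannot decide between expanding α and letting N vanish via β.

Nullable non-terminals: P.
FIRST sets used below: FIRST(X) = { 'c', 'y' }

P: nullable alternative(s) P → ε; FOLLOW(P) = { 'c' }
  P → X: FIRST \ {ε} = { 'c', 'y' } — overlaps FOLLOW(P) on { 'c' }: CONFLICT
  P → ε: FIRST \ {ε} = { } — this is the only nullable alternative, skip
  P → y y y: FIRST \ {ε} = { 'y' } — disjoint from FOLLOW(P)

X has no nullable alternative, so no FIRST/FOLLOW check is needed there.

So the grammar has 1 FIRST/FOLLOW conflict (marked CONFLICT above).

Answer: Yes. P → X with FOLLOW(P) on { 'c' }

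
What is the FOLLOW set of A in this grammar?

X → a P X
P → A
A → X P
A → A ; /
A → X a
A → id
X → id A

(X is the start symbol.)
In P → A: A is at the end, add FOLLOW(P)
In A → A ; /: A is followed by ';' '/', add FIRST(';' '/') \ {ε} = { ';' }
In X → id A: A is at the end, add FOLLOW(X)

The FOLLOW sets referred to above (computed the same way, to a fixed point):
  FOLLOW(P) = { $, ';', 'a', 'id' }
  FOLLOW(X) = { $, 'a', 'id' }

Taking the union: FOLLOW(A) = { $, ';', 'a', 'id' }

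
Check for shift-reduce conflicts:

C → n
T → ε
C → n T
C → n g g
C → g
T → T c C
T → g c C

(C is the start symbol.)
Yes — I3: [C → n .] vs [C → n . g g]; I4: [C → n T .] vs [T → T . c C]

A shift-reduce conflict occurs when an LR(0) state has both:
  - a complete (reduce) item [A → α .] (dot at the end), and
  - a shift item [B → β . c γ] (dot before a terminal).

Augment with C' → C and build the canonical LR(0) collection (I0 = CLOSURE({[C' → . C]}), then GOTO on every symbol after a dot until no new states appear). It has 11 states:
  I0: { [C → . g], [C → . n T], [C → . n g g], [C → . n], [C' → . C] }  — shift
  I1: { [C' → C .] }  — accept
  I2: { [C → g .] }  — reduce
  I3: { [C → n . T], [C → n . g g], [C → n .], [T → . T c C], [T → . g c C], [T → .] }  — shift, 2 reduces
  I4: { [C → n T .], [T → T . c C] }  — shift, reduce
  I5: { [C → n g . g], [T → g . c C] }  — shift
  I6: { [C → . g], [C → . n T], [C → . n g g], [C → . n], [T → g c . C] }  — shift
  I7: { [C → n g g .] }  — reduce
  I8: { [T → g c C .] }  — reduce
  I9: { [C → . g], [C → . n T], [C → . n g g], [C → . n], [T → T c . C] }  — shift
  I10: { [T → T c C .] }  — reduce

I3 contains reduce items [C → n .], [T → .] and shift items [C → n . g g], [T → . g c C] — shift-reduce conflict.
I4 contains reduce item [C → n T .] and shift item [T → T . c C] — shift-reduce conflict.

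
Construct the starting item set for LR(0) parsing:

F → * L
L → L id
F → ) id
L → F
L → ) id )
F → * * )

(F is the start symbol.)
{ [F → . ) id], [F → . * * )], [F → . * L], [F' → . F] }

First, augment the grammar with F' → F
I₀ = CLOSURE({ [F' → . F] }):
  [F' → . F] has the dot before F: add [F → . * L], [F → . ) id], [F → . * * )]
No further items can be added.

I₀ = { [F → . ) id], [F → . * * )], [F → . * L], [F' → . F] }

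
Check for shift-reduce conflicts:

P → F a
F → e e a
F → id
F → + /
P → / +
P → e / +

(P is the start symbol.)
Augment with P' → P and build the canonical LR(0) collection (I0 = CLOSURE({[P' → . P]}), then GOTO on every symbol after a dot until no new states appear). It has 14 states:
  I0: { [F → . + /], [F → . e e a], [F → . id], [P → . / +], [P → . F a], [P → . e / +], [P' → . P] }  — shift
  I1: { [F → + . /] }  — shift
  I2: { [P → / . +] }  — shift
  I3: { [P → F . a] }  — shift
  I4: { [P' → P .] }  — accept
  I5: { [F → e . e a], [P → e . / +] }  — shift
  I6: { [F → id .] }  — reduce
  I7: { [P → e / . +] }  — shift
  I8: { [F → e e . a] }  — shift
  I9: { [F → e e a .] }  — reduce
  I10: { [P → e / + .] }  — reduce
  I11: { [P → F a .] }  — reduce
  I12: { [P → / + .] }  — reduce
  I13: { [F → + / .] }  — reduce

No state contains both a complete item and a shift item.

Answer: No shift-reduce conflicts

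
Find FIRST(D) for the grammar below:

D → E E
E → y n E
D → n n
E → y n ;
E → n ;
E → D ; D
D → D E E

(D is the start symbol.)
{ 'n', 'y' }

To compute FIRST(D), examine every production with D on the left-hand side, reading each right-hand side left to right until a non-nullable symbol is reached.

FIRST sets of the other non-terminals involved (by the same procedure, iterated to a fixed point):
  FIRST(E) = { 'n', 'y' }

From D → E E:
  - E is a non-terminal: add FIRST(E) \ {ε} = { 'n', 'y' }
    E is not nullable, so stop
From D → n n:
  - n is a terminal: add 'n' and stop
From D → D E E:
  - D is the symbol being defined: contributes nothing new
    D is not nullable, so stop

Collecting: FIRST(D) = { 'n', 'y' }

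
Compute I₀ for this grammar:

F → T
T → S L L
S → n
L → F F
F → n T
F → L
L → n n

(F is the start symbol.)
{ [F → . L], [F → . T], [F → . n T], [F' → . F], [L → . F F], [L → . n n], [S → . n], [T → . S L L] }

First, augment the grammar with F' → F
I₀ = CLOSURE({ [F' → . F] }):
  [F' → . F] has the dot before F: add [F → . T], [F → . n T], [F → . L]
  [F → . T] has the dot before T: add [T → . S L L]
  [F → . L] has the dot before L: add [L → . F F], [L → . n n]
  [T → . S L L] has the dot before S: add [S → . n]
No further items can be added.

I₀ = { [F → . L], [F → . T], [F → . n T], [F' → . F], [L → . F F], [L → . n n], [S → . n], [T → . S L L] }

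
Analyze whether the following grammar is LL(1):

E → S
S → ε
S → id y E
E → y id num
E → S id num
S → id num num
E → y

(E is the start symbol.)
A grammar is LL(1) if for each non-terminal N with multiple productions, the predict sets of those productions are pairwise disjoint, where PREDICT(N → α) = (FIRST(α) \ {ε}) ∪ (FOLLOW(N) if α ⇒* ε).

Relevant sets:
  FIRST(S) = { 'id', ε }
  FOLLOW(E) = { $, 'id' }
  FOLLOW(S) = { $, 'id' }

For E:
  PREDICT(E → S) = { $, 'id' }
  PREDICT(E → y id num) = { 'y' }
  PREDICT(E → S id num) = { 'id' }
  PREDICT(E → y) = { 'y' }
For S:
  PREDICT(S → ε) = { $, 'id' }
  PREDICT(S → id y E) = { 'id' }
  PREDICT(S → id num num) = { 'id' }

Conflict found: Predict set conflict for E: { 'id' }
The grammar is NOT LL(1).

Answer: No. Predict set conflict for E: { 'id' }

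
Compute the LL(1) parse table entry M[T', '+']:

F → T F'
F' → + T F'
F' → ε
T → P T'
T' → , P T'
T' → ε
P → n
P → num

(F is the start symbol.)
To find M[T', '+'], we find productions for T' where '+' is in the predict set (PREDICT(N → α) = (FIRST(α) \ {ε}) ∪ (FOLLOW(N) if α ⇒* ε)).

Relevant sets:
  FOLLOW(T') = { $, '+' }

T' → , P T': PREDICT = { ',' }
T' → ε: PREDICT = { $, '+' }
  '+' is in predict set, so this production goes in M[T', '+']

M[T', '+'] = T' → ε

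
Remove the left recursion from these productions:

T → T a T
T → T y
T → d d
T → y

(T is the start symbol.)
T is directly left-recursive. The standard transformation for
  A → A α₁ | ... | A α_m | β₁ | ... | β_n
is
  A  → β₁ A' | ... | β_n A'
  A' → α₁ A' | ... | α_m A' | ε

T → d d becomes T → d d T'
T → y becomes T → y T'
T → T a T becomes T' → a T T'
T → T y becomes T' → y T'
Add T' → ε

Resulting grammar:
T → d d T'
T → y T'
T' → a T T'
T' → y T'
T' → ε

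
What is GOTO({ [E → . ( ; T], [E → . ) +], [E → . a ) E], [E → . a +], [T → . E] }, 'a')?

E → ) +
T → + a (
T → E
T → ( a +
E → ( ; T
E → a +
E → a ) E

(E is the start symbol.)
GOTO(I, 'a') = CLOSURE({ [A → αX.β] : [A → α.Xβ] ∈ I, X = 'a' })

Items with dot before 'a', with the dot advanced:
  [E → . a ) E] → [E → a . ) E]
  [E → . a +] → [E → a . +]
Closure adds nothing (no advanced item has the dot before a non-terminal).

GOTO = { [E → a . ) E], [E → a . +] }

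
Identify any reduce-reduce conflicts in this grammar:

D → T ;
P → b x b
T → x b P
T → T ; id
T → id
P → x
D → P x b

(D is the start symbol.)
A reduce-reduce conflict occurs when an LR(0) state has two complete items [A → α .] and [B → β .] — both call for a reduction, and with no lookahead the parser cannot choose between them.

Augment with D' → D and build the canonical LR(0) collection (I0 = CLOSURE({[D' → . D]}), then GOTO on every symbol after a dot until no new states appear). It has 16 states:
  I0: { [D → . P x b], [D → . T ;], [D' → . D], [P → . b x b], [P → . x], [T → . T ; id], [T → . id], [T → . x b P] }  — shift
  I1: { [D' → D .] }  — accept
  I2: { [D → P . x b] }  — shift
  I3: { [D → T . ;], [T → T . ; id] }  — shift
  I4: { [P → b . x b] }  — shift
  I5: { [T → id .] }  — reduce
  I6: { [P → x .], [T → x . b P] }  — shift, reduce
  I7: { [P → . b x b], [P → . x], [T → x b . P] }  — shift
  I8: { [T → x b P .] }  — reduce
  I9: { [P → x .] }  — reduce
  I10: { [P → b x . b] }  — shift
  I11: { [P → b x b .] }  — reduce
  I12: { [D → T ; .], [T → T ; . id] }  — shift, reduce
  I13: { [T → T ; id .] }  — reduce
  I14: { [D → P x . b] }  — shift
  I15: { [D → P x b .] }  — reduce

No state contains more than one complete item.

Answer: No reduce-reduce conflicts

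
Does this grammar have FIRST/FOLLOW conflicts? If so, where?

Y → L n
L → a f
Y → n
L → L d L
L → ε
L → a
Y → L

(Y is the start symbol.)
Yes. L → L d L with FOLLOW(L) on { 'd' }

Nullable non-terminals: L, Y.
FIRST sets used below: FIRST(L) = { 'a', 'd', ε }

L: nullable alternative(s) L → ε; FOLLOW(L) = { $, 'd', 'n' }
  L → a f: FIRST \ {ε} = { 'a' } — disjoint from FOLLOW(L)
  L → L d L: FIRST \ {ε} = { 'a', 'd' } — overlaps FOLLOW(L) on { 'd' }: CONFLICT
  L → ε: FIRST \ {ε} = { } — this is the only nullable alternative, skip
  L → a: FIRST \ {ε} = { 'a' } — disjoint from FOLLOW(L)

Y: nullable alternative(s) Y → L; FOLLOW(Y) = { $ }
  Y → L n: FIRST \ {ε} = { 'a', 'd', 'n' } — disjoint from FOLLOW(Y)
  Y → n: FIRST \ {ε} = { 'n' } — disjoint from FOLLOW(Y)
  Y → L: FIRST \ {ε} = { 'a', 'd' } — this is the only nullable alternative, skip

So the grammar has 1 FIRST/FOLLOW conflict (marked CONFLICT above).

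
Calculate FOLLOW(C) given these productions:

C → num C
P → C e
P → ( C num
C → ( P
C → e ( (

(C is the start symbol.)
To compute FOLLOW(C), find every occurrence of C on a right-hand side N → α C β: add FIRST(β) \ {ε}, and if β is empty or nullable also add FOLLOW(N). Iterate to a fixed point.

C is the start symbol, so $ ∈ FOLLOW(C).
In C → num C: C is at the end; this adds FOLLOW(C) to itself — nothing new
In P → C e: C is followed by e, add FIRST(e) \ {ε} = { 'e' }
In P → ( C num: C is followed by num, add FIRST(num) \ {ε} = { 'num' }

Taking the union: FOLLOW(C) = { $, 'e', 'num' }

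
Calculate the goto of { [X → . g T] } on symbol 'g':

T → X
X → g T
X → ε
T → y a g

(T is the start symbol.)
{ [T → . X], [T → . y a g], [X → . g T], [X → .], [X → g . T] }

GOTO(I, 'g') = CLOSURE({ [A → αX.β] : [A → α.Xβ] ∈ I, X = 'g' })

Items with dot before 'g', with the dot advanced:
  [X → . g T] → [X → g . T]
Closure of the advanced items:
  [X → g . T] has the dot before T: add [T → . X], [T → . y a g]
  [T → . X] has the dot before X: add [X → . g T], [X → .]

GOTO = { [T → . X], [T → . y a g], [X → . g T], [X → .], [X → g . T] }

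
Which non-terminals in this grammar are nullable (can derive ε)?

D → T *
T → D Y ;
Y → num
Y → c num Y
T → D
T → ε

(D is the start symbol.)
A non-terminal is nullable if it can derive ε (the empty string): either it has an ε-production, or it has a production whose right-hand side consists entirely of nullable non-terminals.

ε-productions: T → ε
So T is immediately nullable.
No further non-terminal can be added: every production for the remaining non-terminals contains a terminal or a non-nullable non-terminal.
Nullable = { 'T' }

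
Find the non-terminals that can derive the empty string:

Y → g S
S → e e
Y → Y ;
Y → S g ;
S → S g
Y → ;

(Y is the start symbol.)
There are no ε-productions, so no non-terminal can derive ε.
No non-terminals are nullable.

Answer: None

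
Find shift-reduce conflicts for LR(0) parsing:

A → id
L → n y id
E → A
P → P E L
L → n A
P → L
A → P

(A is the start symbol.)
Yes — I3: [A → P .] vs [A → . id]

Augment with A' → A and build the canonical LR(0) collection (I0 = CLOSURE({[A' → . A]}), then GOTO on every symbol after a dot until no new states appear). It has 12 states:
  I0: { [A → . P], [A → . id], [A' → . A], [L → . n A], [L → . n y id], [P → . L], [P → . P E L] }  — shift
  I1: { [A' → A .] }  — accept
  I2: { [P → L .] }  — reduce
  I3: { [A → . P], [A → . id], [A → P .], [E → . A], [L → . n A], [L → . n y id], [P → . L], [P → . P E L], [P → P . E L] }  — shift, reduce
  I4: { [A → id .] }  — reduce
  I5: { [A → . P], [A → . id], [L → . n A], [L → . n y id], [L → n . A], [L → n . y id], [P → . L], [P → . P E L] }  — shift
  I6: { [L → n A .] }  — reduce
  I7: { [L → n y . id] }  — shift
  I8: { [L → n y id .] }  — reduce
  I9: { [E → A .] }  — reduce
  I10: { [L → . n A], [L → . n y id], [P → P E . L] }  — shift
  I11: { [P → P E L .] }  — reduce

I3 contains reduce item [A → P .] and shift items [A → . id], [L → . n A], [L → . n y id] — shift-reduce conflict.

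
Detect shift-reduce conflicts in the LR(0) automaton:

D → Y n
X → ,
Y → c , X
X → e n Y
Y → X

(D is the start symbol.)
No shift-reduce conflicts

A shift-reduce conflict occurs when an LR(0) state has both:
  - a complete (reduce) item [A → α .] (dot at the end), and
  - a shift item [B → β . c γ] (dot before a terminal).

Augment with D' → D and build the canonical LR(0) collection (I0 = CLOSURE({[D' → . D]}), then GOTO on every symbol after a dot until no new states appear). It has 12 states:
  I0: { [D → . Y n], [D' → . D], [X → . ,], [X → . e n Y], [Y → . X], [Y → . c , X] }  — shift
  I1: { [X → , .] }  — reduce
  I2: { [D' → D .] }  — accept
  I3: { [Y → X .] }  — reduce
  I4: { [D → Y . n] }  — shift
  I5: { [Y → c . , X] }  — shift
  I6: { [X → e . n Y] }  — shift
  I7: { [X → . ,], [X → . e n Y], [X → e n . Y], [Y → . X], [Y → . c , X] }  — shift
  I8: { [X → e n Y .] }  — reduce
  I9: { [X → . ,], [X → . e n Y], [Y → c , . X] }  — shift
  I10: { [Y → c , X .] }  — reduce
  I11: { [D → Y n .] }  — reduce

No state contains both a complete item and a shift item.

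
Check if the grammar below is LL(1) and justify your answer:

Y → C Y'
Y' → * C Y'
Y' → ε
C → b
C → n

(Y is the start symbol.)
A grammar is LL(1) if for each non-terminal N with multiple productions, the predict sets of those productions are pairwise disjoint, where PREDICT(N → α) = (FIRST(α) \ {ε}) ∪ (FOLLOW(N) if α ⇒* ε).

Relevant sets:
  FOLLOW(Y') = { $ }

For Y':
  PREDICT(Y' → '*' C Y') = { '*' }
  PREDICT(Y' → ε) = { $ }
For C:
  PREDICT(C → b) = { 'b' }
  PREDICT(C → n) = { 'n' }
Y has a single production, so nothing to check there.

All predict sets are disjoint. The grammar IS LL(1).

Answer: Yes, the grammar is LL(1).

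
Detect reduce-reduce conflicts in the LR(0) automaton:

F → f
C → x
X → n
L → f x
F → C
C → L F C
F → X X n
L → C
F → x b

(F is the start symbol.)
A reduce-reduce conflict occurs when an LR(0) state has two complete items [A → α .] and [B → β .] — both call for a reduction, and with no lookahead the parser cannot choose between them.

Augment with F' → F and build the canonical LR(0) collection (I0 = CLOSURE({[F' → . F]}), then GOTO on every symbol after a dot until no new states appear). It has 16 states:
  I0: { [C → . L F C], [C → . x], [F → . C], [F → . X X n], [F → . f], [F → . x b], [F' → . F], [L → . C], [L → . f x], [X → . n] }  — shift
  I1: { [F → C .], [L → C .] }  — 2 reduces
  I2: { [F' → F .] }  — accept
  I3: { [C → . L F C], [C → . x], [C → L . F C], [F → . C], [F → . X X n], [F → . f], [F → . x b], [L → . C], [L → . f x], [X → . n] }  — shift
  I4: { [F → X . X n], [X → . n] }  — shift
  I5: { [F → f .], [L → f . x] }  — shift, reduce
  I6: { [X → n .] }  — reduce
  I7: { [C → x .], [F → x . b] }  — shift, reduce
  I8: { [F → x b .] }  — reduce
  I9: { [L → f x .] }  — reduce
  I10: { [F → X X . n] }  — shift
  I11: { [F → X X n .] }  — reduce
  I12: { [C → . L F C], [C → . x], [C → L F . C], [L → . C], [L → . f x] }  — shift
  I13: { [C → L F C .], [L → C .] }  — 2 reduces
  I14: { [L → f . x] }  — shift
  I15: { [C → x .] }  — reduce

I1 contains complete items [F → C .], [L → C .] — reduce-reduce conflict.
I13 contains complete items [C → L F C .], [L → C .] — reduce-reduce conflict.

Answer: Yes — I1: [F → C .] vs [L → C .]; I13: [C → L F C .] vs [L → C .]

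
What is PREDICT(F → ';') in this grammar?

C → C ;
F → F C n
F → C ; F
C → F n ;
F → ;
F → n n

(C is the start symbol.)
PREDICT(F → ';') = (FIRST(RHS) \ {ε}) ∪ (FOLLOW(F) if ε ∈ FIRST(RHS), i.e. RHS ⇒* ε)
FIRST(';') = { ';' }
ε ∉ FIRST(';'), so FOLLOW(F) is not added.
PREDICT(F → ';') = { ';' }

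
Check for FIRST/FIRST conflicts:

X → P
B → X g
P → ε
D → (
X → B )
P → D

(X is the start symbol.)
Yes. X → P / X → B ')' on { '(' }

FIRST sets of the non-terminals at (or reachable through a nullable prefix from) the front of some alternative:
  FIRST(P) = { '(', ε }
  FIRST(B) = { '(', 'g' }
  FIRST(D) = { '(' }

Productions for X:
  X → P: FIRST = { '(', ε }
  X → B ): FIRST = { '(', 'g' }
Productions for P:
  P → ε: FIRST = { ε }
  P → D: FIRST = { '(' }
B, D have only one production, so no FIRST/FIRST conflict is possible there.

Conflict for X: X → P and X → B )
  Overlap: { '(' }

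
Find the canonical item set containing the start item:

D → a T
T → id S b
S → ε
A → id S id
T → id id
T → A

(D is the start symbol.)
First, augment the grammar with D' → D
I₀ = CLOSURE({ [D' → . D] }):
  [D' → . D] has the dot before D: add [D → . a T]
No further items can be added.

I₀ = { [D → . a T], [D' → . D] }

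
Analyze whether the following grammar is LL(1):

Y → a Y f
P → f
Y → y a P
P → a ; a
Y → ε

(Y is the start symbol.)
Yes, the grammar is LL(1).

A grammar is LL(1) if for each non-terminal N with multiple productions, the predict sets of those productions are pairwise disjoint, where PREDICT(N → α) = (FIRST(α) \ {ε}) ∪ (FOLLOW(N) if α ⇒* ε).

Relevant sets:
  FOLLOW(Y) = { $, 'f' }

For Y:
  PREDICT(Y → a Y f) = { 'a' }
  PREDICT(Y → y a P) = { 'y' }
  PREDICT(Y → ε) = { $, 'f' }
For P:
  PREDICT(P → f) = { 'f' }
  PREDICT(P → a ';' a) = { 'a' }

All predict sets are disjoint. The grammar IS LL(1).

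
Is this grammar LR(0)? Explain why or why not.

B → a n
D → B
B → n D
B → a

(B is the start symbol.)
No. Shift-reduce conflict between [B → a .] and [B → a . n]

Augment with B' → B and build the canonical LR(0) collection (I0 = CLOSURE({[B' → . B]}), then GOTO on every symbol after a dot until no new states appear). It has 7 states:
  I0: { [B → . a n], [B → . a], [B → . n D], [B' → . B] }  — shift
  I1: { [B' → B .] }  — accept
  I2: { [B → a . n], [B → a .] }  — shift, reduce
  I3: { [B → . a n], [B → . a], [B → . n D], [B → n . D], [D → . B] }  — shift
  I4: { [D → B .] }  — reduce
  I5: { [B → n D .] }  — reduce
  I6: { [B → a n .] }  — reduce

Conflict in state I2:
  Shift-reduce conflict between [B → a .] and [B → a . n]
So the grammar is NOT LR(0).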